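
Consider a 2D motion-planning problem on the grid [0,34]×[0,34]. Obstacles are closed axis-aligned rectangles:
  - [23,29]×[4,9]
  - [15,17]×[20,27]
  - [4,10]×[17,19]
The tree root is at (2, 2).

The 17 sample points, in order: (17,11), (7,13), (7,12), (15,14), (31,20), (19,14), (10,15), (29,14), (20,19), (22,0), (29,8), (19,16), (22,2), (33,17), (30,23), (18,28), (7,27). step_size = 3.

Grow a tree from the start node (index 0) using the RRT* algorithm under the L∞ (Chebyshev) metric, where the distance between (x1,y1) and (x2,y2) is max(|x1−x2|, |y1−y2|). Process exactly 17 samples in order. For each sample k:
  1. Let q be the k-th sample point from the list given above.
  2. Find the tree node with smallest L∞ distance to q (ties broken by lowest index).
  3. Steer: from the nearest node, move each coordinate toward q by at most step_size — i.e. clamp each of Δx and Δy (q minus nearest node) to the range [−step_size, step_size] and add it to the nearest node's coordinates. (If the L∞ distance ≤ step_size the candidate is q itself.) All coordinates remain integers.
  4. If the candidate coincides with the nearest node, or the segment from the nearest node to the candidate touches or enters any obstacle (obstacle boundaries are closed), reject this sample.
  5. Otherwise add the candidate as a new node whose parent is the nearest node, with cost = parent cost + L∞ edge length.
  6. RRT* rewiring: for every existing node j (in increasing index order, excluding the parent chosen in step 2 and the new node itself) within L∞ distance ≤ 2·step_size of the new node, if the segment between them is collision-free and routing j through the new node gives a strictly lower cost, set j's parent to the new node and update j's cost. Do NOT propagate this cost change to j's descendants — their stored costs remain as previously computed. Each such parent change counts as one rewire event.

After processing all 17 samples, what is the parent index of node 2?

1. q=(17,11) nearest=0 d=15 new=(5,5) → add node 1 parent=0 cost=3
2. q=(7,13) nearest=1 d=8 new=(7,8) → add node 2 parent=1 cost=6
3. q=(7,12) nearest=2 d=4 new=(7,11) → add node 3 parent=2 cost=9
4. q=(15,14) nearest=2 d=8 new=(10,11) → add node 4 parent=2 cost=9
5. q=(31,20) nearest=4 d=21 new=(13,14) → add node 5 parent=4 cost=12
6. q=(19,14) nearest=5 d=6 new=(16,14) → add node 6 parent=5 cost=15
7. q=(10,15) nearest=5 d=3 new=(10,15) → add node 7 parent=5 cost=15
8. q=(29,14) nearest=6 d=13 new=(19,14) → add node 8 parent=6 cost=18
9. q=(20,19) nearest=6 d=5 new=(19,17) → add node 9 parent=6 cost=18
10. q=(22,0) nearest=4 d=12 new=(13,8) → add node 10 parent=4 cost=12
11. q=(29,8) nearest=8 d=10 new=(22,11) → add node 11 parent=8 cost=21
12. q=(19,16) nearest=9 d=1 new=(19,16) → add node 12 parent=9 cost=19
13. q=(22,2) nearest=10 d=9 new=(16,5) → add node 13 parent=10 cost=15
14. q=(33,17) nearest=11 d=11 new=(25,14) → add node 14 parent=11 cost=24
15. q=(30,23) nearest=14 d=9 new=(28,17) → add node 15 parent=14 cost=27
16. q=(18,28) nearest=9 d=11 new=(18,20) → add node 16 parent=9 cost=21
17. q=(7,27) nearest=16 d=11 new=(15,23) → blocked by [15,17]×[20,27], reject

Parent of node 2: 1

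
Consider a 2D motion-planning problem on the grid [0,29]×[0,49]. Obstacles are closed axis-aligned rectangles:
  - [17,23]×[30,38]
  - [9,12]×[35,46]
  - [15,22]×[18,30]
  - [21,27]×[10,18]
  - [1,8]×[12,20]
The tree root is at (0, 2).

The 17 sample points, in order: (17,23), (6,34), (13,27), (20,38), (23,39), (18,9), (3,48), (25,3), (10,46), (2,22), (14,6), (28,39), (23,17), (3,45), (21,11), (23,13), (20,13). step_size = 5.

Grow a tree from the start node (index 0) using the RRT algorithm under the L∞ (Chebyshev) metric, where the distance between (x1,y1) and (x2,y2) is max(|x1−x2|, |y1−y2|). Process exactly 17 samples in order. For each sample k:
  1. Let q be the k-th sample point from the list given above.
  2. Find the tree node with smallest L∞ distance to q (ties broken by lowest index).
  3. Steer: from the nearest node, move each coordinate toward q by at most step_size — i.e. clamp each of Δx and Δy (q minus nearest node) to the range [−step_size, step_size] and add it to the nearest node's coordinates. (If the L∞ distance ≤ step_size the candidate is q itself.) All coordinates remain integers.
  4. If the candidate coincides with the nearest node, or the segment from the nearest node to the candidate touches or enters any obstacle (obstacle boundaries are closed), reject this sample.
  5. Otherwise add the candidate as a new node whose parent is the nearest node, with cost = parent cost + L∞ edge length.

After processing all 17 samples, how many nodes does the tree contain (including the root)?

Node count: 14

1. q=(17,23) nearest=0 d=21 new=(5,7) → add node 1 parent=0 cost=5
2. q=(6,34) nearest=1 d=27 new=(6,12) → blocked by [1,8]×[12,20], reject
3. q=(13,27) nearest=1 d=20 new=(10,12) → add node 2 parent=1 cost=10
4. q=(20,38) nearest=2 d=26 new=(15,17) → add node 3 parent=2 cost=15
5. q=(23,39) nearest=3 d=22 new=(20,22) → blocked by [15,22]×[18,30], reject
6. q=(18,9) nearest=2 d=8 new=(15,9) → add node 4 parent=2 cost=15
7. q=(3,48) nearest=3 d=31 new=(10,22) → add node 5 parent=3 cost=20
8. q=(25,3) nearest=4 d=10 new=(20,4) → add node 6 parent=4 cost=20
9. q=(10,46) nearest=5 d=24 new=(10,27) → add node 7 parent=5 cost=25
10. q=(2,22) nearest=5 d=8 new=(5,22) → add node 8 parent=5 cost=25
11. q=(14,6) nearest=4 d=3 new=(14,6) → add node 9 parent=4 cost=18
12. q=(28,39) nearest=5 d=18 new=(15,27) → blocked by [15,22]×[18,30], reject
13. q=(23,17) nearest=3 d=8 new=(20,17) → add node 10 parent=3 cost=20
14. q=(3,45) nearest=7 d=18 new=(5,32) → add node 11 parent=7 cost=30
15. q=(21,11) nearest=3 d=6 new=(20,12) → add node 12 parent=3 cost=20
16. q=(23,13) nearest=12 d=3 new=(23,13) → blocked by [21,27]×[10,18], reject
17. q=(20,13) nearest=12 d=1 new=(20,13) → add node 13 parent=12 cost=21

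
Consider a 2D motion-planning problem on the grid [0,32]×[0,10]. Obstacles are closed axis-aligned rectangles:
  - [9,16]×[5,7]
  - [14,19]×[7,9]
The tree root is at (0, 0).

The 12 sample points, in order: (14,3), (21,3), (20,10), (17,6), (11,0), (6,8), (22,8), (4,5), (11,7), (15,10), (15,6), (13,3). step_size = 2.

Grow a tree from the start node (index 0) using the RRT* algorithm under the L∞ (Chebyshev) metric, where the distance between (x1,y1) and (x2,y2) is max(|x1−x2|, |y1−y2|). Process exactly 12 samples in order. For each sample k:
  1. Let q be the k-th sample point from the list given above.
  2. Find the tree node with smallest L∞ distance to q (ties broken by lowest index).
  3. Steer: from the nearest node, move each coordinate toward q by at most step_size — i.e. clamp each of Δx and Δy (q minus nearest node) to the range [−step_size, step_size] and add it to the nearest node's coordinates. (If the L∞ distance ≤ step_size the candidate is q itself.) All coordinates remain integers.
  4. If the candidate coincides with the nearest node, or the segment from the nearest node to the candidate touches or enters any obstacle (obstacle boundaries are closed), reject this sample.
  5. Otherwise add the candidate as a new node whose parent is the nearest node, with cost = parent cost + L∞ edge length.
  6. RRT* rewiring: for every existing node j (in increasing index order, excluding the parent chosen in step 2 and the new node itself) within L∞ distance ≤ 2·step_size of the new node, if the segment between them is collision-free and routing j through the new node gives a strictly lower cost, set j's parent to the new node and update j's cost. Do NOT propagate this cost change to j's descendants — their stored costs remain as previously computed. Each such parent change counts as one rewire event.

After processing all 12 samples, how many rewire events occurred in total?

Rewire events: 1

1. q=(14,3) nearest=0 d=14 new=(2,2) → add node 1 parent=0 cost=2
2. q=(21,3) nearest=1 d=19 new=(4,3) → add node 2 parent=1 cost=4
3. q=(20,10) nearest=2 d=16 new=(6,5) → add node 3 parent=2 cost=6
4. q=(17,6) nearest=3 d=11 new=(8,6) → add node 4 parent=3 cost=8
5. q=(11,0) nearest=3 d=5 new=(8,3) → add node 5 parent=3 cost=8
6. q=(6,8) nearest=4 d=2 new=(6,8) → add node 6 parent=4 cost=10
7. q=(22,8) nearest=4 d=14 new=(10,8) → blocked by [9,16]×[5,7], reject
8. q=(4,5) nearest=2 d=2 new=(4,5) → add node 7 parent=2 cost=6; rewire 6→7 (9<10)
9. q=(11,7) nearest=4 d=3 new=(10,7) → blocked by [9,16]×[5,7], reject
10. q=(15,10) nearest=4 d=7 new=(10,8) → blocked by [9,16]×[5,7], reject
11. q=(15,6) nearest=4 d=7 new=(10,6) → blocked by [9,16]×[5,7], reject
12. q=(13,3) nearest=4 d=5 new=(10,4) → blocked by [9,16]×[5,7], reject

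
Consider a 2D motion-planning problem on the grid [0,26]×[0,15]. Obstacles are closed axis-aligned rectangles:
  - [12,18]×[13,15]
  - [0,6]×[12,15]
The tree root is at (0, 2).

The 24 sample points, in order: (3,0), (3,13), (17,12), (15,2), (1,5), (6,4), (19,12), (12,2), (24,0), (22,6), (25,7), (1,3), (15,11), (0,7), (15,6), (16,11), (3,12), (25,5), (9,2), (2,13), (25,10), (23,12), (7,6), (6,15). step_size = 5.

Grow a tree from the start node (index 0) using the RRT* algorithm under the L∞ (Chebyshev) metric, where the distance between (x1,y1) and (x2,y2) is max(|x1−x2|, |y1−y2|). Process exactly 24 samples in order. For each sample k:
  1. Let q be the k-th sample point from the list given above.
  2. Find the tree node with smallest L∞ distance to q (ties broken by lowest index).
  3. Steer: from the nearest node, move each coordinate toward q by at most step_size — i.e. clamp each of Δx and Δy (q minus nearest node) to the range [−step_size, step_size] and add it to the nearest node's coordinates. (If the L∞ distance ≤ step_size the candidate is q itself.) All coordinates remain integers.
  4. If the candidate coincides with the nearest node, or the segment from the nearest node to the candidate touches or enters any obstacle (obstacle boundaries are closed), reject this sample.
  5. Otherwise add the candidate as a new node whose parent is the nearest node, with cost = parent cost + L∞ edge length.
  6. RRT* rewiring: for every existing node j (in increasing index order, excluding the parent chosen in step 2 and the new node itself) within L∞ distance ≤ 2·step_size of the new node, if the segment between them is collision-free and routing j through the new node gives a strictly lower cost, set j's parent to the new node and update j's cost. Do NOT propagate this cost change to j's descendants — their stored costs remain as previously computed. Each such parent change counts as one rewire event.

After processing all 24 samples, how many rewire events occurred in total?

Rewire events: 7

1. q=(3,0) nearest=0 d=3 new=(3,0) → add node 1 parent=0 cost=3
2. q=(3,13) nearest=0 d=11 new=(3,7) → add node 2 parent=0 cost=5
3. q=(17,12) nearest=1 d=14 new=(8,5) → add node 3 parent=1 cost=8
4. q=(15,2) nearest=3 d=7 new=(13,2) → add node 4 parent=3 cost=13
5. q=(1,5) nearest=2 d=2 new=(1,5) → add node 5 parent=2 cost=7
6. q=(6,4) nearest=3 d=2 new=(6,4) → add node 6 parent=3 cost=10
7. q=(19,12) nearest=4 d=10 new=(18,7) → add node 7 parent=4 cost=18
8. q=(12,2) nearest=4 d=1 new=(12,2) → add node 8 parent=4 cost=14
9. q=(24,0) nearest=7 d=7 new=(23,2) → add node 9 parent=7 cost=23
10. q=(22,6) nearest=7 d=4 new=(22,6) → add node 10 parent=7 cost=22
11. q=(25,7) nearest=10 d=3 new=(25,7) → add node 11 parent=10 cost=25
12. q=(1,3) nearest=0 d=1 new=(1,3) → add node 12 parent=0 cost=1; rewire 5→12 (3<7); rewire 6→12 (6<10)
13. q=(15,11) nearest=7 d=4 new=(15,11) → add node 13 parent=7 cost=22
14. q=(0,7) nearest=5 d=2 new=(0,7) → add node 14 parent=5 cost=5
15. q=(15,6) nearest=7 d=3 new=(15,6) → add node 15 parent=7 cost=21
16. q=(16,11) nearest=13 d=1 new=(16,11) → add node 16 parent=13 cost=23
17. q=(3,12) nearest=2 d=5 new=(3,12) → blocked by [0,6]×[12,15], reject
18. q=(25,5) nearest=11 d=2 new=(25,5) → add node 17 parent=11 cost=27
19. q=(9,2) nearest=3 d=3 new=(9,2) → add node 18 parent=3 cost=11; rewire 13→18 (20<22); rewire 15→18 (17<21); rewire 16→18 (20<23)
20. q=(2,13) nearest=2 d=6 new=(2,12) → blocked by [0,6]×[12,15], reject
21. q=(25,10) nearest=11 d=3 new=(25,10) → add node 19 parent=11 cost=28
22. q=(23,12) nearest=19 d=2 new=(23,12) → add node 20 parent=19 cost=30
23. q=(7,6) nearest=3 d=1 new=(7,6) → add node 21 parent=3 cost=9; rewire 13→21 (17<20); rewire 16→21 (18<20)
24. q=(6,15) nearest=2 d=8 new=(6,12) → blocked by [0,6]×[12,15], reject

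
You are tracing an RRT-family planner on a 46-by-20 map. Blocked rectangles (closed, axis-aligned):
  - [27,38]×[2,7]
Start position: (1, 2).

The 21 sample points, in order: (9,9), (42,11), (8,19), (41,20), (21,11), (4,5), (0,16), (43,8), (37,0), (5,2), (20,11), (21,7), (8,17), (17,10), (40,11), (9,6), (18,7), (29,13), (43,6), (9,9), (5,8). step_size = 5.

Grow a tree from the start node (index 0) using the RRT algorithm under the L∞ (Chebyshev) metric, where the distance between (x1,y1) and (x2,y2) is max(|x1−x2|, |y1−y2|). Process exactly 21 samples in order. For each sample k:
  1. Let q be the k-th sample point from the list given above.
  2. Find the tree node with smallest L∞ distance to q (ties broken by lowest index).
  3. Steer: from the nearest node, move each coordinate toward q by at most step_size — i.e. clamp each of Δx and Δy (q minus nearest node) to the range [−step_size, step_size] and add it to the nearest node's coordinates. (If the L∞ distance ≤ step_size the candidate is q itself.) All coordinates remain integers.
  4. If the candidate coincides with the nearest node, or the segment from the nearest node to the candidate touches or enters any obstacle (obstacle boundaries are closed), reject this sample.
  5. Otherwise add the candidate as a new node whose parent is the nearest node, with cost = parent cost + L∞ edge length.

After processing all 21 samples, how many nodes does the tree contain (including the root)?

1. q=(9,9) nearest=0 d=8 new=(6,7) → add node 1 parent=0 cost=5
2. q=(42,11) nearest=1 d=36 new=(11,11) → add node 2 parent=1 cost=10
3. q=(8,19) nearest=2 d=8 new=(8,16) → add node 3 parent=2 cost=15
4. q=(41,20) nearest=2 d=30 new=(16,16) → add node 4 parent=2 cost=15
5. q=(21,11) nearest=4 d=5 new=(21,11) → add node 5 parent=4 cost=20
6. q=(4,5) nearest=1 d=2 new=(4,5) → add node 6 parent=1 cost=7
7. q=(0,16) nearest=3 d=8 new=(3,16) → add node 7 parent=3 cost=20
8. q=(43,8) nearest=5 d=22 new=(26,8) → add node 8 parent=5 cost=25
9. q=(37,0) nearest=8 d=11 new=(31,3) → blocked by [27,38]×[2,7], reject
10. q=(5,2) nearest=6 d=3 new=(5,2) → add node 9 parent=6 cost=10
11. q=(20,11) nearest=5 d=1 new=(20,11) → add node 10 parent=5 cost=21
12. q=(21,7) nearest=5 d=4 new=(21,7) → add node 11 parent=5 cost=24
13. q=(8,17) nearest=3 d=1 new=(8,17) → add node 12 parent=3 cost=16
14. q=(17,10) nearest=10 d=3 new=(17,10) → add node 13 parent=10 cost=24
15. q=(40,11) nearest=8 d=14 new=(31,11) → add node 14 parent=8 cost=30
16. q=(9,6) nearest=1 d=3 new=(9,6) → add node 15 parent=1 cost=8
17. q=(18,7) nearest=11 d=3 new=(18,7) → add node 16 parent=11 cost=27
18. q=(29,13) nearest=14 d=2 new=(29,13) → add node 17 parent=14 cost=32
19. q=(43,6) nearest=14 d=12 new=(36,6) → blocked by [27,38]×[2,7], reject
20. q=(9,9) nearest=2 d=2 new=(9,9) → add node 18 parent=2 cost=12
21. q=(5,8) nearest=1 d=1 new=(5,8) → add node 19 parent=1 cost=6

Node count: 20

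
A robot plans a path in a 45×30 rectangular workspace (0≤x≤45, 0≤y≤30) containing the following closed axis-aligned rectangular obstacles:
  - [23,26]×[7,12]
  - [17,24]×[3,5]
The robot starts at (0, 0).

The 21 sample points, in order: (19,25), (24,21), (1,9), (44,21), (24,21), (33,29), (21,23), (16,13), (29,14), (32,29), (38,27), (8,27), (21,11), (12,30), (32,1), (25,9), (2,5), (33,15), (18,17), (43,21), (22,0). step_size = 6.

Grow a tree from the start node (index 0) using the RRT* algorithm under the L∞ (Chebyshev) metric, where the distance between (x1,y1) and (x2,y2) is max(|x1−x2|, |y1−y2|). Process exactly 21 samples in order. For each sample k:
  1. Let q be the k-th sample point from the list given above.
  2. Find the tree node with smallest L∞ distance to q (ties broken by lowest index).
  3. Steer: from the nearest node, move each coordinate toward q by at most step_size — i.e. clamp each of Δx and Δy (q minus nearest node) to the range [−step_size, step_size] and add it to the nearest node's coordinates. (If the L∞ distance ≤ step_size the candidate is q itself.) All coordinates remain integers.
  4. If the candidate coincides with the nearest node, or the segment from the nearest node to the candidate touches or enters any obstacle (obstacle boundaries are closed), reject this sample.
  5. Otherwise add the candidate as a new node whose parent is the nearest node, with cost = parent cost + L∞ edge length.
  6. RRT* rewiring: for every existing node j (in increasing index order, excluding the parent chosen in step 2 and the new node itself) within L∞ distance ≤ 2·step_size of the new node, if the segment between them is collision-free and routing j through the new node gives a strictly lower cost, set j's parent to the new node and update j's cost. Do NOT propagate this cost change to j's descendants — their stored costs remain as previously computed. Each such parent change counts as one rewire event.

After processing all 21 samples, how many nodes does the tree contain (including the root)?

1. q=(19,25) nearest=0 d=25 new=(6,6) → add node 1 parent=0 cost=6
2. q=(24,21) nearest=1 d=18 new=(12,12) → add node 2 parent=1 cost=12
3. q=(1,9) nearest=1 d=5 new=(1,9) → add node 3 parent=1 cost=11
4. q=(44,21) nearest=2 d=32 new=(18,18) → add node 4 parent=2 cost=18
5. q=(24,21) nearest=4 d=6 new=(24,21) → add node 5 parent=4 cost=24
6. q=(33,29) nearest=5 d=9 new=(30,27) → add node 6 parent=5 cost=30
7. q=(21,23) nearest=5 d=3 new=(21,23) → add node 7 parent=5 cost=27
8. q=(16,13) nearest=2 d=4 new=(16,13) → add node 8 parent=2 cost=16; rewire 7→8 (26<27)
9. q=(29,14) nearest=5 d=7 new=(29,15) → add node 9 parent=5 cost=30
10. q=(32,29) nearest=6 d=2 new=(32,29) → add node 10 parent=6 cost=32
11. q=(38,27) nearest=10 d=6 new=(38,27) → add node 11 parent=10 cost=38
12. q=(8,27) nearest=4 d=10 new=(12,24) → add node 12 parent=4 cost=24
13. q=(21,11) nearest=8 d=5 new=(21,11) → add node 13 parent=8 cost=21
14. q=(12,30) nearest=12 d=6 new=(12,30) → add node 14 parent=12 cost=30
15. q=(32,1) nearest=13 d=11 new=(27,5) → blocked by [23,26]×[7,12], reject
16. q=(25,9) nearest=13 d=4 new=(25,9) → blocked by [23,26]×[7,12], reject
17. q=(2,5) nearest=1 d=4 new=(2,5) → add node 15 parent=1 cost=10
18. q=(33,15) nearest=9 d=4 new=(33,15) → add node 16 parent=9 cost=34
19. q=(18,17) nearest=4 d=1 new=(18,17) → add node 17 parent=4 cost=19; rewire 7→17 (25<26)
20. q=(43,21) nearest=11 d=6 new=(43,21) → add node 18 parent=11 cost=44
21. q=(22,0) nearest=13 d=11 new=(22,5) → blocked by [17,24]×[3,5], reject

Node count: 19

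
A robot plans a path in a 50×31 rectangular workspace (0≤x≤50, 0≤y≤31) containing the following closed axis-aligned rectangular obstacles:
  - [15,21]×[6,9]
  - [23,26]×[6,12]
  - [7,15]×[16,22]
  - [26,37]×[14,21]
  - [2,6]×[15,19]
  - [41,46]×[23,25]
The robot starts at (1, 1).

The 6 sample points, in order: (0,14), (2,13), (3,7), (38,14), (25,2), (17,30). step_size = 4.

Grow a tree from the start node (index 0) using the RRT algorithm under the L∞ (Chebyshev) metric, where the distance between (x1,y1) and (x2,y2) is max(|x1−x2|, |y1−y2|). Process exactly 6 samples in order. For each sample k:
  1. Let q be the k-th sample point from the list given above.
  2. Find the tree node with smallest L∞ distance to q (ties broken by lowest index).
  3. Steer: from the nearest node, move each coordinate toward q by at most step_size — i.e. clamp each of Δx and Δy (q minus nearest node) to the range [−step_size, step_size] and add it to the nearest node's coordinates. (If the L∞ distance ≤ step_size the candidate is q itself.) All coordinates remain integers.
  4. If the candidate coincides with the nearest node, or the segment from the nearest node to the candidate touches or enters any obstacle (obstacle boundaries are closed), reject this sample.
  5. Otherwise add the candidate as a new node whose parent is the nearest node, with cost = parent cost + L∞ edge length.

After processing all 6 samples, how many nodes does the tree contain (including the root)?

Node count: 7

1. q=(0,14) nearest=0 d=13 new=(0,5) → add node 1 parent=0 cost=4
2. q=(2,13) nearest=1 d=8 new=(2,9) → add node 2 parent=1 cost=8
3. q=(3,7) nearest=2 d=2 new=(3,7) → add node 3 parent=2 cost=10
4. q=(38,14) nearest=3 d=35 new=(7,11) → add node 4 parent=3 cost=14
5. q=(25,2) nearest=4 d=18 new=(11,7) → add node 5 parent=4 cost=18
6. q=(17,30) nearest=4 d=19 new=(11,15) → add node 6 parent=4 cost=18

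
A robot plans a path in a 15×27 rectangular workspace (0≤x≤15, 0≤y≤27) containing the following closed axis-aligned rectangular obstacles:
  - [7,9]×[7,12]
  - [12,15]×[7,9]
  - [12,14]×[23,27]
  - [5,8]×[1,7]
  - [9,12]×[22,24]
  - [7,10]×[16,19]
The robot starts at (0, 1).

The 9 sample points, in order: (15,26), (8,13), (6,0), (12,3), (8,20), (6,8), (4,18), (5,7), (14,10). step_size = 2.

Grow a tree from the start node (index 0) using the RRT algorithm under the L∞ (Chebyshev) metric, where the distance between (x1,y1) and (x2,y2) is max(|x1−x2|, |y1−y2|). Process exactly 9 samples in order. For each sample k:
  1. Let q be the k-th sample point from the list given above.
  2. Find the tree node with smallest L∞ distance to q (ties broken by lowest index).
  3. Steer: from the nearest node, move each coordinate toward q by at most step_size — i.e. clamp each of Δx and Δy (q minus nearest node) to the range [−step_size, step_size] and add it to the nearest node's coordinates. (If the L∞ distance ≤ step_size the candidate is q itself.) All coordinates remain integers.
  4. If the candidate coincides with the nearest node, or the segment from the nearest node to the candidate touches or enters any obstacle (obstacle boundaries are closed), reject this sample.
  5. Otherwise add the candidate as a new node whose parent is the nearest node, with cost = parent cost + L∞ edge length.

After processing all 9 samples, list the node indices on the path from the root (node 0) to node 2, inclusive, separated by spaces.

1. q=(15,26) nearest=0 d=25 new=(2,3) → add node 1 parent=0 cost=2
2. q=(8,13) nearest=1 d=10 new=(4,5) → add node 2 parent=1 cost=4
3. q=(6,0) nearest=1 d=4 new=(4,1) → add node 3 parent=1 cost=4
4. q=(12,3) nearest=2 d=8 new=(6,3) → blocked by [5,8]×[1,7], reject
5. q=(8,20) nearest=2 d=15 new=(6,7) → blocked by [5,8]×[1,7], reject
6. q=(6,8) nearest=2 d=3 new=(6,7) → blocked by [5,8]×[1,7], reject
7. q=(4,18) nearest=2 d=13 new=(4,7) → add node 4 parent=2 cost=6
8. q=(5,7) nearest=4 d=1 new=(5,7) → blocked by [5,8]×[1,7], reject
9. q=(14,10) nearest=2 d=10 new=(6,7) → blocked by [5,8]×[1,7], reject

Path: 0 1 2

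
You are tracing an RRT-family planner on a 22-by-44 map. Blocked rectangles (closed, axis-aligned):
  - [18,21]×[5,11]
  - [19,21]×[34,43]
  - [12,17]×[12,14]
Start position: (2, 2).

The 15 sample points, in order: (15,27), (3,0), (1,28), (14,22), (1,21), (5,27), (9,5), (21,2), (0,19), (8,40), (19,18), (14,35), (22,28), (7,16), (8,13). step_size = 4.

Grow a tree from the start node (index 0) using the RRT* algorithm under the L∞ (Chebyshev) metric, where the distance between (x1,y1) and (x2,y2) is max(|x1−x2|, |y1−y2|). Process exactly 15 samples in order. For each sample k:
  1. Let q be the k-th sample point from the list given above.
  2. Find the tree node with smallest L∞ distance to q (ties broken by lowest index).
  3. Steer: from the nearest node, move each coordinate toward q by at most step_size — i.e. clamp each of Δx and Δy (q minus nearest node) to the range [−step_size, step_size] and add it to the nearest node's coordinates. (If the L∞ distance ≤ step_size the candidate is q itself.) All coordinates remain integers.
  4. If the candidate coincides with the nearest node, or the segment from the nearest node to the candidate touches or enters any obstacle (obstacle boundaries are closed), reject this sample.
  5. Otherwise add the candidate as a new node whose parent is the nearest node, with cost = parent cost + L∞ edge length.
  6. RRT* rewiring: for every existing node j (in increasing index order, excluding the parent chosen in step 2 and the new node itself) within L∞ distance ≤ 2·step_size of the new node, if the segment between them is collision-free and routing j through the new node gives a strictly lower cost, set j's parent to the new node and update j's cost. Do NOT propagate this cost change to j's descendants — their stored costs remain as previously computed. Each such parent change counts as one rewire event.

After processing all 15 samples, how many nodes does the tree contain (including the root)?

1. q=(15,27) nearest=0 d=25 new=(6,6) → add node 1 parent=0 cost=4
2. q=(3,0) nearest=0 d=2 new=(3,0) → add node 2 parent=0 cost=2
3. q=(1,28) nearest=1 d=22 new=(2,10) → add node 3 parent=1 cost=8
4. q=(14,22) nearest=3 d=12 new=(6,14) → add node 4 parent=3 cost=12
5. q=(1,21) nearest=4 d=7 new=(2,18) → add node 5 parent=4 cost=16
6. q=(5,27) nearest=5 d=9 new=(5,22) → add node 6 parent=5 cost=20
7. q=(9,5) nearest=1 d=3 new=(9,5) → add node 7 parent=1 cost=7
8. q=(21,2) nearest=7 d=12 new=(13,2) → add node 8 parent=7 cost=11
9. q=(0,19) nearest=5 d=2 new=(0,19) → add node 9 parent=5 cost=18
10. q=(8,40) nearest=6 d=18 new=(8,26) → add node 10 parent=6 cost=24
11. q=(19,18) nearest=10 d=11 new=(12,22) → add node 11 parent=10 cost=28
12. q=(14,35) nearest=10 d=9 new=(12,30) → add node 12 parent=10 cost=28
13. q=(22,28) nearest=11 d=10 new=(16,26) → add node 13 parent=11 cost=32
14. q=(7,16) nearest=4 d=2 new=(7,16) → add node 14 parent=4 cost=14; rewire 11→14 (20<28)
15. q=(8,13) nearest=4 d=2 new=(8,13) → add node 15 parent=4 cost=14

Node count: 16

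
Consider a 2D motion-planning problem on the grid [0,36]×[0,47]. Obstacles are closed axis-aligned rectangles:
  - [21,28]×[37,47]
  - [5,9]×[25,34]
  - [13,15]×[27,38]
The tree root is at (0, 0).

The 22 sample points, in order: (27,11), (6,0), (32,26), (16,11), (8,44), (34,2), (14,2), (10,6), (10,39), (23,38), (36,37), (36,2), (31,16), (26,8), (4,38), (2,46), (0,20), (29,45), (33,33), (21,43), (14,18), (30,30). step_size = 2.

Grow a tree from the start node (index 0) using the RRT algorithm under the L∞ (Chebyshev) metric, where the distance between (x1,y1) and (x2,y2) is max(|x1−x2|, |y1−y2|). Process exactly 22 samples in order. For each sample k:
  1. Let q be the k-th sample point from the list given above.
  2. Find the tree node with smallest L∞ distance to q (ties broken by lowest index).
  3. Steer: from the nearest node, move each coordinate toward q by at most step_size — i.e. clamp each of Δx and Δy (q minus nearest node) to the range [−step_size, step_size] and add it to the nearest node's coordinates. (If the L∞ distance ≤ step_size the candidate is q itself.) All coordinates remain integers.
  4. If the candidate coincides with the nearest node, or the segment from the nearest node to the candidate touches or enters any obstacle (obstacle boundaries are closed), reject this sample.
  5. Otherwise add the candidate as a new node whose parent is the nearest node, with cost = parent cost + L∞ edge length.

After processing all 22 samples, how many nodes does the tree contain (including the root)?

Node count: 23

1. q=(27,11) nearest=0 d=27 new=(2,2) → add node 1 parent=0 cost=2
2. q=(6,0) nearest=1 d=4 new=(4,0) → add node 2 parent=1 cost=4
3. q=(32,26) nearest=2 d=28 new=(6,2) → add node 3 parent=2 cost=6
4. q=(16,11) nearest=3 d=10 new=(8,4) → add node 4 parent=3 cost=8
5. q=(8,44) nearest=4 d=40 new=(8,6) → add node 5 parent=4 cost=10
6. q=(34,2) nearest=4 d=26 new=(10,2) → add node 6 parent=4 cost=10
7. q=(14,2) nearest=6 d=4 new=(12,2) → add node 7 parent=6 cost=12
8. q=(10,6) nearest=4 d=2 new=(10,6) → add node 8 parent=4 cost=10
9. q=(10,39) nearest=5 d=33 new=(10,8) → add node 9 parent=5 cost=12
10. q=(23,38) nearest=9 d=30 new=(12,10) → add node 10 parent=9 cost=14
11. q=(36,37) nearest=10 d=27 new=(14,12) → add node 11 parent=10 cost=16
12. q=(36,2) nearest=11 d=22 new=(16,10) → add node 12 parent=11 cost=18
13. q=(31,16) nearest=12 d=15 new=(18,12) → add node 13 parent=12 cost=20
14. q=(26,8) nearest=13 d=8 new=(20,10) → add node 14 parent=13 cost=22
15. q=(4,38) nearest=11 d=26 new=(12,14) → add node 15 parent=11 cost=18
16. q=(2,46) nearest=15 d=32 new=(10,16) → add node 16 parent=15 cost=20
17. q=(0,20) nearest=16 d=10 new=(8,18) → add node 17 parent=16 cost=22
18. q=(29,45) nearest=17 d=27 new=(10,20) → add node 18 parent=17 cost=24
19. q=(33,33) nearest=11 d=21 new=(16,14) → add node 19 parent=11 cost=18
20. q=(21,43) nearest=18 d=23 new=(12,22) → add node 20 parent=18 cost=26
21. q=(14,18) nearest=15 d=4 new=(14,16) → add node 21 parent=15 cost=20
22. q=(30,30) nearest=19 d=16 new=(18,16) → add node 22 parent=19 cost=20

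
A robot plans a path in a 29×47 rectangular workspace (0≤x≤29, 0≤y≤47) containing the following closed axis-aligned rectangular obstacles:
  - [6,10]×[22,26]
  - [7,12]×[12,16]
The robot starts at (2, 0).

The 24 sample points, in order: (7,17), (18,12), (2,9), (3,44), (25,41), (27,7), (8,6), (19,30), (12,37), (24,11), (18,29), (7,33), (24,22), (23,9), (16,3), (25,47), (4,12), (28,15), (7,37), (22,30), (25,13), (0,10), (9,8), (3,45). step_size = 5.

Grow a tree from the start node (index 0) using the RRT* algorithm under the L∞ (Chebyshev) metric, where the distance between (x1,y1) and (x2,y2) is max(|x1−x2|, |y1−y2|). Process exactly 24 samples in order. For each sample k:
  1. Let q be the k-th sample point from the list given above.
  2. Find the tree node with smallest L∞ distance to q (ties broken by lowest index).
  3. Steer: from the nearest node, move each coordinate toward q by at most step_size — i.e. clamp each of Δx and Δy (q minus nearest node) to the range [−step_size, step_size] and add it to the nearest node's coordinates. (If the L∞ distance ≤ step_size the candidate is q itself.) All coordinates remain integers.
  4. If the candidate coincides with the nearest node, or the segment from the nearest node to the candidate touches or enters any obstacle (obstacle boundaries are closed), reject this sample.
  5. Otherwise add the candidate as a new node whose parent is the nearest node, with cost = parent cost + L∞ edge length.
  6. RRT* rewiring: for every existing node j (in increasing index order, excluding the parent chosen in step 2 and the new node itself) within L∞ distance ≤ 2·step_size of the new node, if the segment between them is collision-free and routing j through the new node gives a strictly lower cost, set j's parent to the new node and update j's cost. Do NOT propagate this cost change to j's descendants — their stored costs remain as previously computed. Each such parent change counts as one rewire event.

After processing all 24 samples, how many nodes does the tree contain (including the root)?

1. q=(7,17) nearest=0 d=17 new=(7,5) → add node 1 parent=0 cost=5
2. q=(18,12) nearest=1 d=11 new=(12,10) → add node 2 parent=1 cost=10
3. q=(2,9) nearest=1 d=5 new=(2,9) → add node 3 parent=1 cost=10
4. q=(3,44) nearest=2 d=34 new=(7,15) → blocked by [7,12]×[12,16], reject
5. q=(25,41) nearest=2 d=31 new=(17,15) → add node 4 parent=2 cost=15
6. q=(27,7) nearest=4 d=10 new=(22,10) → add node 5 parent=4 cost=20
7. q=(8,6) nearest=1 d=1 new=(8,6) → add node 6 parent=1 cost=6
8. q=(19,30) nearest=4 d=15 new=(19,20) → add node 7 parent=4 cost=20
9. q=(12,37) nearest=7 d=17 new=(14,25) → add node 8 parent=7 cost=25
10. q=(24,11) nearest=5 d=2 new=(24,11) → add node 9 parent=5 cost=22
11. q=(18,29) nearest=8 d=4 new=(18,29) → add node 10 parent=8 cost=29
12. q=(7,33) nearest=8 d=8 new=(9,30) → add node 11 parent=8 cost=30
13. q=(24,22) nearest=7 d=5 new=(24,22) → add node 12 parent=7 cost=25
14. q=(23,9) nearest=5 d=1 new=(23,9) → add node 13 parent=5 cost=21
15. q=(16,3) nearest=2 d=7 new=(16,5) → add node 14 parent=2 cost=15
16. q=(25,47) nearest=11 d=17 new=(14,35) → add node 15 parent=11 cost=35
17. q=(4,12) nearest=3 d=3 new=(4,12) → add node 16 parent=3 cost=13
18. q=(28,15) nearest=9 d=4 new=(28,15) → add node 17 parent=9 cost=26
19. q=(7,37) nearest=11 d=7 new=(7,35) → add node 18 parent=11 cost=35
20. q=(22,30) nearest=10 d=4 new=(22,30) → add node 19 parent=10 cost=33
21. q=(25,13) nearest=9 d=2 new=(25,13) → add node 20 parent=9 cost=24
22. q=(0,10) nearest=3 d=2 new=(0,10) → add node 21 parent=3 cost=12
23. q=(9,8) nearest=6 d=2 new=(9,8) → add node 22 parent=6 cost=8
24. q=(3,45) nearest=18 d=10 new=(3,40) → add node 23 parent=18 cost=40

Node count: 24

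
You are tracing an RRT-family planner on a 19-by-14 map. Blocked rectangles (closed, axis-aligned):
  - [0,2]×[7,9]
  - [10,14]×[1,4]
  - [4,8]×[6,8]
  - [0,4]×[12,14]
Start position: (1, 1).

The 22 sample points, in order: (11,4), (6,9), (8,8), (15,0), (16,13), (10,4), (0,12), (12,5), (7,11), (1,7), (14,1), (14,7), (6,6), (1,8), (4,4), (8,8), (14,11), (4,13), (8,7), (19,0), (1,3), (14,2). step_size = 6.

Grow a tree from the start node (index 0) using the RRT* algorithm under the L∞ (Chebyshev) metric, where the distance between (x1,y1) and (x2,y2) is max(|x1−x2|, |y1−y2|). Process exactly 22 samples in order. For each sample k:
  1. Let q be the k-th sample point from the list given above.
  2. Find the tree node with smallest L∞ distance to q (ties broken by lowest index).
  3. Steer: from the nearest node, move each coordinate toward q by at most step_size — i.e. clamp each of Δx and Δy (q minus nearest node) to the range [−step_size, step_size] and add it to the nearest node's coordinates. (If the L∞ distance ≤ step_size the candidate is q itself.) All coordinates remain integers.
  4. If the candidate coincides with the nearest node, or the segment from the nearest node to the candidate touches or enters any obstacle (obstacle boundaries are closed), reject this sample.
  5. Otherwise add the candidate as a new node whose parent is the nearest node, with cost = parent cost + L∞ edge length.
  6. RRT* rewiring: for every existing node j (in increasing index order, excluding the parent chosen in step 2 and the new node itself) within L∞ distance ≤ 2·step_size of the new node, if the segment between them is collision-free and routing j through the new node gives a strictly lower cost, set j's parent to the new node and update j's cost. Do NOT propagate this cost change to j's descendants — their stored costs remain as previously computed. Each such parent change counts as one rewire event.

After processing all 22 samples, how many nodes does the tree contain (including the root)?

1. q=(11,4) nearest=0 d=10 new=(7,4) → add node 1 parent=0 cost=6
2. q=(6,9) nearest=1 d=5 new=(6,9) → blocked by [4,8]×[6,8], reject
3. q=(8,8) nearest=1 d=4 new=(8,8) → blocked by [4,8]×[6,8], reject
4. q=(15,0) nearest=1 d=8 new=(13,0) → blocked by [10,14]×[1,4], reject
5. q=(16,13) nearest=1 d=9 new=(13,10) → add node 2 parent=1 cost=12
6. q=(10,4) nearest=1 d=3 new=(10,4) → blocked by [10,14]×[1,4], reject
7. q=(0,12) nearest=1 d=8 new=(1,10) → blocked by [0,2]×[7,9], reject
8. q=(12,5) nearest=1 d=5 new=(12,5) → add node 3 parent=1 cost=11
9. q=(7,11) nearest=2 d=6 new=(7,11) → add node 4 parent=2 cost=18
10. q=(1,7) nearest=0 d=6 new=(1,7) → blocked by [0,2]×[7,9], reject
11. q=(14,1) nearest=3 d=4 new=(14,1) → blocked by [10,14]×[1,4], reject
12. q=(14,7) nearest=3 d=2 new=(14,7) → add node 5 parent=3 cost=13
13. q=(6,6) nearest=1 d=2 new=(6,6) → blocked by [4,8]×[6,8], reject
14. q=(1,8) nearest=1 d=6 new=(1,8) → blocked by [0,2]×[7,9], reject
15. q=(4,4) nearest=0 d=3 new=(4,4) → add node 6 parent=0 cost=3
16. q=(8,8) nearest=4 d=3 new=(8,8) → blocked by [4,8]×[6,8], reject
17. q=(14,11) nearest=2 d=1 new=(14,11) → add node 7 parent=2 cost=13
18. q=(4,13) nearest=4 d=3 new=(4,13) → blocked by [0,4]×[12,14], reject
19. q=(8,7) nearest=1 d=3 new=(8,7) → blocked by [4,8]×[6,8], reject
20. q=(19,0) nearest=3 d=7 new=(18,0) → blocked by [10,14]×[1,4], reject
21. q=(1,3) nearest=0 d=2 new=(1,3) → add node 8 parent=0 cost=2
22. q=(14,2) nearest=3 d=3 new=(14,2) → blocked by [10,14]×[1,4], reject

Node count: 9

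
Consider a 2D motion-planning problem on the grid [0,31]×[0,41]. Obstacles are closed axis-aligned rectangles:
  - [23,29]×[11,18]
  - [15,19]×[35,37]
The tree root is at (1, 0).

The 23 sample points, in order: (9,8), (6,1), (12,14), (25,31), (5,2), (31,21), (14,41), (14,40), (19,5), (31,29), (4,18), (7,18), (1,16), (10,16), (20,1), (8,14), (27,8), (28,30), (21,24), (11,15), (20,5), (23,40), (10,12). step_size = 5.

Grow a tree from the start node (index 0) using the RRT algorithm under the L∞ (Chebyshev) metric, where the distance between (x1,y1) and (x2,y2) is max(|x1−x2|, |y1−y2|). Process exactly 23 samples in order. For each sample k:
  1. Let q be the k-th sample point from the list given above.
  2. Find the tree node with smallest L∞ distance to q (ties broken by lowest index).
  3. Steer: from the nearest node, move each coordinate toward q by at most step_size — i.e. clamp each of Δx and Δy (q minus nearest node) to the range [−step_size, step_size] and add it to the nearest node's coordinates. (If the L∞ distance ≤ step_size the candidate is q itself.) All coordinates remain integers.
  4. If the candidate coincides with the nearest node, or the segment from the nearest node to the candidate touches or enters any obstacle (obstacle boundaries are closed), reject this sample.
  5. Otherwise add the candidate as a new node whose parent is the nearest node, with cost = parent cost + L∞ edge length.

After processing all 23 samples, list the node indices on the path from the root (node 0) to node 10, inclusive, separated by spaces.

1. q=(9,8) nearest=0 d=8 new=(6,5) → add node 1 parent=0 cost=5
2. q=(6,1) nearest=1 d=4 new=(6,1) → add node 2 parent=1 cost=9
3. q=(12,14) nearest=1 d=9 new=(11,10) → add node 3 parent=1 cost=10
4. q=(25,31) nearest=3 d=21 new=(16,15) → add node 4 parent=3 cost=15
5. q=(5,2) nearest=2 d=1 new=(5,2) → add node 5 parent=2 cost=10
6. q=(31,21) nearest=4 d=15 new=(21,20) → add node 6 parent=4 cost=20
7. q=(14,41) nearest=6 d=21 new=(16,25) → add node 7 parent=6 cost=25
8. q=(14,40) nearest=7 d=15 new=(14,30) → add node 8 parent=7 cost=30
9. q=(19,5) nearest=3 d=8 new=(16,5) → add node 9 parent=3 cost=15
10. q=(31,29) nearest=6 d=10 new=(26,25) → add node 10 parent=6 cost=25
11. q=(4,18) nearest=3 d=8 new=(6,15) → add node 11 parent=3 cost=15
12. q=(7,18) nearest=11 d=3 new=(7,18) → add node 12 parent=11 cost=18
13. q=(1,16) nearest=11 d=5 new=(1,16) → add node 13 parent=11 cost=20
14. q=(10,16) nearest=12 d=3 new=(10,16) → add node 14 parent=12 cost=21
15. q=(20,1) nearest=9 d=4 new=(20,1) → add node 15 parent=9 cost=19
16. q=(8,14) nearest=11 d=2 new=(8,14) → add node 16 parent=11 cost=17
17. q=(27,8) nearest=15 d=7 new=(25,6) → add node 17 parent=15 cost=24
18. q=(28,30) nearest=10 d=5 new=(28,30) → add node 18 parent=10 cost=30
19. q=(21,24) nearest=6 d=4 new=(21,24) → add node 19 parent=6 cost=24
20. q=(11,15) nearest=14 d=1 new=(11,15) → add node 20 parent=14 cost=22
21. q=(20,5) nearest=9 d=4 new=(20,5) → add node 21 parent=9 cost=19
22. q=(23,40) nearest=8 d=10 new=(19,35) → blocked by [15,19]×[35,37], reject
23. q=(10,12) nearest=3 d=2 new=(10,12) → add node 22 parent=3 cost=12

Path: 0 1 3 4 6 10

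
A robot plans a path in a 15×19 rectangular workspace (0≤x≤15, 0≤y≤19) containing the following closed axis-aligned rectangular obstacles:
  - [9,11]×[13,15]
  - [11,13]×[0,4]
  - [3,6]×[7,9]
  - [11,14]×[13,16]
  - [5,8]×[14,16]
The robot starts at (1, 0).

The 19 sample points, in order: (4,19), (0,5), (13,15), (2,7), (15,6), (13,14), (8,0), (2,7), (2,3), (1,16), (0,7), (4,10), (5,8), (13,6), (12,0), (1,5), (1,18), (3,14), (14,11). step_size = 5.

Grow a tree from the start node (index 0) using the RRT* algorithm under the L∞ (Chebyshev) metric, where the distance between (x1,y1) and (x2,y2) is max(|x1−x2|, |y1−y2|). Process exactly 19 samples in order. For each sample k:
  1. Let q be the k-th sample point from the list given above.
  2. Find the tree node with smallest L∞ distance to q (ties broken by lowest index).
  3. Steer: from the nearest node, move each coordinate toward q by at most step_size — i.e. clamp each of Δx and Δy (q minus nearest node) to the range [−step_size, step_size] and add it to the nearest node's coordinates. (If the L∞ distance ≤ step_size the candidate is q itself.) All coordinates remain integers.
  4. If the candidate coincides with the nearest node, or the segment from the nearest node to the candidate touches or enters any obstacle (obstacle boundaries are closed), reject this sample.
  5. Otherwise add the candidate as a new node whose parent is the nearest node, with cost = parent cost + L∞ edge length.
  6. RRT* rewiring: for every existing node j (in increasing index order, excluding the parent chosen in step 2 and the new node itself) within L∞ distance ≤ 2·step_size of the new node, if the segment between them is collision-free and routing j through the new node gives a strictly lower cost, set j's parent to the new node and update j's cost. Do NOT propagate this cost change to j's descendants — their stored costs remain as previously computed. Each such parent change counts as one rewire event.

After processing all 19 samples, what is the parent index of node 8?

Parent of node 8: 3

1. q=(4,19) nearest=0 d=19 new=(4,5) → add node 1 parent=0 cost=5
2. q=(0,5) nearest=1 d=4 new=(0,5) → add node 2 parent=1 cost=9
3. q=(13,15) nearest=1 d=10 new=(9,10) → blocked by [3,6]×[7,9], reject
4. q=(2,7) nearest=1 d=2 new=(2,7) → add node 3 parent=1 cost=7
5. q=(15,6) nearest=1 d=11 new=(9,6) → add node 4 parent=1 cost=10
6. q=(13,14) nearest=4 d=8 new=(13,11) → add node 5 parent=4 cost=15
7. q=(8,0) nearest=1 d=5 new=(8,0) → add node 6 parent=1 cost=10
8. q=(2,7) nearest=3 d=0 → coincident, reject
9. q=(2,3) nearest=1 d=2 new=(2,3) → add node 7 parent=1 cost=7
10. q=(1,16) nearest=3 d=9 new=(1,12) → add node 8 parent=3 cost=12
11. q=(0,7) nearest=2 d=2 new=(0,7) → add node 9 parent=2 cost=11
12. q=(4,10) nearest=3 d=3 new=(4,10) → blocked by [3,6]×[7,9], reject
13. q=(5,8) nearest=1 d=3 new=(5,8) → blocked by [3,6]×[7,9], reject
14. q=(13,6) nearest=4 d=4 new=(13,6) → add node 10 parent=4 cost=14
15. q=(12,0) nearest=6 d=4 new=(12,0) → blocked by [11,13]×[0,4], reject
16. q=(1,5) nearest=2 d=1 new=(1,5) → add node 11 parent=2 cost=10
17. q=(1,18) nearest=8 d=6 new=(1,17) → add node 12 parent=8 cost=17
18. q=(3,14) nearest=8 d=2 new=(3,14) → add node 13 parent=8 cost=14
19. q=(14,11) nearest=5 d=1 new=(14,11) → add node 14 parent=5 cost=16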